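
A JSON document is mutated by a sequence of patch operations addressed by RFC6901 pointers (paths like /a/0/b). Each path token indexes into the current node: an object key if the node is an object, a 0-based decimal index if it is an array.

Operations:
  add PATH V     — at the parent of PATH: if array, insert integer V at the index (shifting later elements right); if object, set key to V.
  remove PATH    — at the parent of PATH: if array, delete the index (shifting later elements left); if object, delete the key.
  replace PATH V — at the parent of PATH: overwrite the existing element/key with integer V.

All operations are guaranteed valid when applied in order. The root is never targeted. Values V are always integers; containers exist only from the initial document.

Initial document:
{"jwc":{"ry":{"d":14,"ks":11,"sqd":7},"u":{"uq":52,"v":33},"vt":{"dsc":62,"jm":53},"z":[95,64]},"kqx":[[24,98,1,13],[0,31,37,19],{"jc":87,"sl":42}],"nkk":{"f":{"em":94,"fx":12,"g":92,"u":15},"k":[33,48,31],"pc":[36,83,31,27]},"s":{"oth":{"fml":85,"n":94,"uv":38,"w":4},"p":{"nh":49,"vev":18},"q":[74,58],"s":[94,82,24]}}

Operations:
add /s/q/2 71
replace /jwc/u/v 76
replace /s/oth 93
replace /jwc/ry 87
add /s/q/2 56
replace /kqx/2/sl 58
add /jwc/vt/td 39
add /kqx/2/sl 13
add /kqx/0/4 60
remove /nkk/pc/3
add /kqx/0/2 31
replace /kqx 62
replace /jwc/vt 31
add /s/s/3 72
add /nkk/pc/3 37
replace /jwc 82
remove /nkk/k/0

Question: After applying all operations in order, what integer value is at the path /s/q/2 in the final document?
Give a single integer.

After op 1 (add /s/q/2 71): {"jwc":{"ry":{"d":14,"ks":11,"sqd":7},"u":{"uq":52,"v":33},"vt":{"dsc":62,"jm":53},"z":[95,64]},"kqx":[[24,98,1,13],[0,31,37,19],{"jc":87,"sl":42}],"nkk":{"f":{"em":94,"fx":12,"g":92,"u":15},"k":[33,48,31],"pc":[36,83,31,27]},"s":{"oth":{"fml":85,"n":94,"uv":38,"w":4},"p":{"nh":49,"vev":18},"q":[74,58,71],"s":[94,82,24]}}
After op 2 (replace /jwc/u/v 76): {"jwc":{"ry":{"d":14,"ks":11,"sqd":7},"u":{"uq":52,"v":76},"vt":{"dsc":62,"jm":53},"z":[95,64]},"kqx":[[24,98,1,13],[0,31,37,19],{"jc":87,"sl":42}],"nkk":{"f":{"em":94,"fx":12,"g":92,"u":15},"k":[33,48,31],"pc":[36,83,31,27]},"s":{"oth":{"fml":85,"n":94,"uv":38,"w":4},"p":{"nh":49,"vev":18},"q":[74,58,71],"s":[94,82,24]}}
After op 3 (replace /s/oth 93): {"jwc":{"ry":{"d":14,"ks":11,"sqd":7},"u":{"uq":52,"v":76},"vt":{"dsc":62,"jm":53},"z":[95,64]},"kqx":[[24,98,1,13],[0,31,37,19],{"jc":87,"sl":42}],"nkk":{"f":{"em":94,"fx":12,"g":92,"u":15},"k":[33,48,31],"pc":[36,83,31,27]},"s":{"oth":93,"p":{"nh":49,"vev":18},"q":[74,58,71],"s":[94,82,24]}}
After op 4 (replace /jwc/ry 87): {"jwc":{"ry":87,"u":{"uq":52,"v":76},"vt":{"dsc":62,"jm":53},"z":[95,64]},"kqx":[[24,98,1,13],[0,31,37,19],{"jc":87,"sl":42}],"nkk":{"f":{"em":94,"fx":12,"g":92,"u":15},"k":[33,48,31],"pc":[36,83,31,27]},"s":{"oth":93,"p":{"nh":49,"vev":18},"q":[74,58,71],"s":[94,82,24]}}
After op 5 (add /s/q/2 56): {"jwc":{"ry":87,"u":{"uq":52,"v":76},"vt":{"dsc":62,"jm":53},"z":[95,64]},"kqx":[[24,98,1,13],[0,31,37,19],{"jc":87,"sl":42}],"nkk":{"f":{"em":94,"fx":12,"g":92,"u":15},"k":[33,48,31],"pc":[36,83,31,27]},"s":{"oth":93,"p":{"nh":49,"vev":18},"q":[74,58,56,71],"s":[94,82,24]}}
After op 6 (replace /kqx/2/sl 58): {"jwc":{"ry":87,"u":{"uq":52,"v":76},"vt":{"dsc":62,"jm":53},"z":[95,64]},"kqx":[[24,98,1,13],[0,31,37,19],{"jc":87,"sl":58}],"nkk":{"f":{"em":94,"fx":12,"g":92,"u":15},"k":[33,48,31],"pc":[36,83,31,27]},"s":{"oth":93,"p":{"nh":49,"vev":18},"q":[74,58,56,71],"s":[94,82,24]}}
After op 7 (add /jwc/vt/td 39): {"jwc":{"ry":87,"u":{"uq":52,"v":76},"vt":{"dsc":62,"jm":53,"td":39},"z":[95,64]},"kqx":[[24,98,1,13],[0,31,37,19],{"jc":87,"sl":58}],"nkk":{"f":{"em":94,"fx":12,"g":92,"u":15},"k":[33,48,31],"pc":[36,83,31,27]},"s":{"oth":93,"p":{"nh":49,"vev":18},"q":[74,58,56,71],"s":[94,82,24]}}
After op 8 (add /kqx/2/sl 13): {"jwc":{"ry":87,"u":{"uq":52,"v":76},"vt":{"dsc":62,"jm":53,"td":39},"z":[95,64]},"kqx":[[24,98,1,13],[0,31,37,19],{"jc":87,"sl":13}],"nkk":{"f":{"em":94,"fx":12,"g":92,"u":15},"k":[33,48,31],"pc":[36,83,31,27]},"s":{"oth":93,"p":{"nh":49,"vev":18},"q":[74,58,56,71],"s":[94,82,24]}}
After op 9 (add /kqx/0/4 60): {"jwc":{"ry":87,"u":{"uq":52,"v":76},"vt":{"dsc":62,"jm":53,"td":39},"z":[95,64]},"kqx":[[24,98,1,13,60],[0,31,37,19],{"jc":87,"sl":13}],"nkk":{"f":{"em":94,"fx":12,"g":92,"u":15},"k":[33,48,31],"pc":[36,83,31,27]},"s":{"oth":93,"p":{"nh":49,"vev":18},"q":[74,58,56,71],"s":[94,82,24]}}
After op 10 (remove /nkk/pc/3): {"jwc":{"ry":87,"u":{"uq":52,"v":76},"vt":{"dsc":62,"jm":53,"td":39},"z":[95,64]},"kqx":[[24,98,1,13,60],[0,31,37,19],{"jc":87,"sl":13}],"nkk":{"f":{"em":94,"fx":12,"g":92,"u":15},"k":[33,48,31],"pc":[36,83,31]},"s":{"oth":93,"p":{"nh":49,"vev":18},"q":[74,58,56,71],"s":[94,82,24]}}
After op 11 (add /kqx/0/2 31): {"jwc":{"ry":87,"u":{"uq":52,"v":76},"vt":{"dsc":62,"jm":53,"td":39},"z":[95,64]},"kqx":[[24,98,31,1,13,60],[0,31,37,19],{"jc":87,"sl":13}],"nkk":{"f":{"em":94,"fx":12,"g":92,"u":15},"k":[33,48,31],"pc":[36,83,31]},"s":{"oth":93,"p":{"nh":49,"vev":18},"q":[74,58,56,71],"s":[94,82,24]}}
After op 12 (replace /kqx 62): {"jwc":{"ry":87,"u":{"uq":52,"v":76},"vt":{"dsc":62,"jm":53,"td":39},"z":[95,64]},"kqx":62,"nkk":{"f":{"em":94,"fx":12,"g":92,"u":15},"k":[33,48,31],"pc":[36,83,31]},"s":{"oth":93,"p":{"nh":49,"vev":18},"q":[74,58,56,71],"s":[94,82,24]}}
After op 13 (replace /jwc/vt 31): {"jwc":{"ry":87,"u":{"uq":52,"v":76},"vt":31,"z":[95,64]},"kqx":62,"nkk":{"f":{"em":94,"fx":12,"g":92,"u":15},"k":[33,48,31],"pc":[36,83,31]},"s":{"oth":93,"p":{"nh":49,"vev":18},"q":[74,58,56,71],"s":[94,82,24]}}
After op 14 (add /s/s/3 72): {"jwc":{"ry":87,"u":{"uq":52,"v":76},"vt":31,"z":[95,64]},"kqx":62,"nkk":{"f":{"em":94,"fx":12,"g":92,"u":15},"k":[33,48,31],"pc":[36,83,31]},"s":{"oth":93,"p":{"nh":49,"vev":18},"q":[74,58,56,71],"s":[94,82,24,72]}}
After op 15 (add /nkk/pc/3 37): {"jwc":{"ry":87,"u":{"uq":52,"v":76},"vt":31,"z":[95,64]},"kqx":62,"nkk":{"f":{"em":94,"fx":12,"g":92,"u":15},"k":[33,48,31],"pc":[36,83,31,37]},"s":{"oth":93,"p":{"nh":49,"vev":18},"q":[74,58,56,71],"s":[94,82,24,72]}}
After op 16 (replace /jwc 82): {"jwc":82,"kqx":62,"nkk":{"f":{"em":94,"fx":12,"g":92,"u":15},"k":[33,48,31],"pc":[36,83,31,37]},"s":{"oth":93,"p":{"nh":49,"vev":18},"q":[74,58,56,71],"s":[94,82,24,72]}}
After op 17 (remove /nkk/k/0): {"jwc":82,"kqx":62,"nkk":{"f":{"em":94,"fx":12,"g":92,"u":15},"k":[48,31],"pc":[36,83,31,37]},"s":{"oth":93,"p":{"nh":49,"vev":18},"q":[74,58,56,71],"s":[94,82,24,72]}}
Value at /s/q/2: 56

Answer: 56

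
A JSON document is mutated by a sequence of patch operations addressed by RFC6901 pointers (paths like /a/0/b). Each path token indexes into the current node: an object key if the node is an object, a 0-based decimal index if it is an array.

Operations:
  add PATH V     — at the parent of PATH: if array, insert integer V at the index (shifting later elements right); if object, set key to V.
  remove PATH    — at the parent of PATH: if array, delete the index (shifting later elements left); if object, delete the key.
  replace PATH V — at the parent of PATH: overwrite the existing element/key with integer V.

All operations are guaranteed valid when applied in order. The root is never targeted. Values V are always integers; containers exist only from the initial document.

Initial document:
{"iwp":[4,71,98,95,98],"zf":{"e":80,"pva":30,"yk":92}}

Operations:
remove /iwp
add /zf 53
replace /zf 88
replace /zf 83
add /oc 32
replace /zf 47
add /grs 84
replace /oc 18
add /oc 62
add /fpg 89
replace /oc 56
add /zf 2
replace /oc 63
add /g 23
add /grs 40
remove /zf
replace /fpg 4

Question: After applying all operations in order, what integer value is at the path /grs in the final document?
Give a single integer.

Answer: 40

Derivation:
After op 1 (remove /iwp): {"zf":{"e":80,"pva":30,"yk":92}}
After op 2 (add /zf 53): {"zf":53}
After op 3 (replace /zf 88): {"zf":88}
After op 4 (replace /zf 83): {"zf":83}
After op 5 (add /oc 32): {"oc":32,"zf":83}
After op 6 (replace /zf 47): {"oc":32,"zf":47}
After op 7 (add /grs 84): {"grs":84,"oc":32,"zf":47}
After op 8 (replace /oc 18): {"grs":84,"oc":18,"zf":47}
After op 9 (add /oc 62): {"grs":84,"oc":62,"zf":47}
After op 10 (add /fpg 89): {"fpg":89,"grs":84,"oc":62,"zf":47}
After op 11 (replace /oc 56): {"fpg":89,"grs":84,"oc":56,"zf":47}
After op 12 (add /zf 2): {"fpg":89,"grs":84,"oc":56,"zf":2}
After op 13 (replace /oc 63): {"fpg":89,"grs":84,"oc":63,"zf":2}
After op 14 (add /g 23): {"fpg":89,"g":23,"grs":84,"oc":63,"zf":2}
After op 15 (add /grs 40): {"fpg":89,"g":23,"grs":40,"oc":63,"zf":2}
After op 16 (remove /zf): {"fpg":89,"g":23,"grs":40,"oc":63}
After op 17 (replace /fpg 4): {"fpg":4,"g":23,"grs":40,"oc":63}
Value at /grs: 40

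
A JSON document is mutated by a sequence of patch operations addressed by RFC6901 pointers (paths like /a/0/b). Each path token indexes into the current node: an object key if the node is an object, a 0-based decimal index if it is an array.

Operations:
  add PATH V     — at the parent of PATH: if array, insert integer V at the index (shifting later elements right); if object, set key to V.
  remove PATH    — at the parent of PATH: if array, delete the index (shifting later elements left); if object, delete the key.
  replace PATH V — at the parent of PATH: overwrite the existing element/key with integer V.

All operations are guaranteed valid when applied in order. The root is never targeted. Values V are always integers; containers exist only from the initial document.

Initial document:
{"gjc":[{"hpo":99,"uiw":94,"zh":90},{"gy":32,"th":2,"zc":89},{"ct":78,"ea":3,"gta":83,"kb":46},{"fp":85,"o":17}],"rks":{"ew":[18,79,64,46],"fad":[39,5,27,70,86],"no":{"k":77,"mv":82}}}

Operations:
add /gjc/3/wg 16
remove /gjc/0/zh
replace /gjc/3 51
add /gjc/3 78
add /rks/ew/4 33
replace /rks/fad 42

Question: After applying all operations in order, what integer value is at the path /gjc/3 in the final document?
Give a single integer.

Answer: 78

Derivation:
After op 1 (add /gjc/3/wg 16): {"gjc":[{"hpo":99,"uiw":94,"zh":90},{"gy":32,"th":2,"zc":89},{"ct":78,"ea":3,"gta":83,"kb":46},{"fp":85,"o":17,"wg":16}],"rks":{"ew":[18,79,64,46],"fad":[39,5,27,70,86],"no":{"k":77,"mv":82}}}
After op 2 (remove /gjc/0/zh): {"gjc":[{"hpo":99,"uiw":94},{"gy":32,"th":2,"zc":89},{"ct":78,"ea":3,"gta":83,"kb":46},{"fp":85,"o":17,"wg":16}],"rks":{"ew":[18,79,64,46],"fad":[39,5,27,70,86],"no":{"k":77,"mv":82}}}
After op 3 (replace /gjc/3 51): {"gjc":[{"hpo":99,"uiw":94},{"gy":32,"th":2,"zc":89},{"ct":78,"ea":3,"gta":83,"kb":46},51],"rks":{"ew":[18,79,64,46],"fad":[39,5,27,70,86],"no":{"k":77,"mv":82}}}
After op 4 (add /gjc/3 78): {"gjc":[{"hpo":99,"uiw":94},{"gy":32,"th":2,"zc":89},{"ct":78,"ea":3,"gta":83,"kb":46},78,51],"rks":{"ew":[18,79,64,46],"fad":[39,5,27,70,86],"no":{"k":77,"mv":82}}}
After op 5 (add /rks/ew/4 33): {"gjc":[{"hpo":99,"uiw":94},{"gy":32,"th":2,"zc":89},{"ct":78,"ea":3,"gta":83,"kb":46},78,51],"rks":{"ew":[18,79,64,46,33],"fad":[39,5,27,70,86],"no":{"k":77,"mv":82}}}
After op 6 (replace /rks/fad 42): {"gjc":[{"hpo":99,"uiw":94},{"gy":32,"th":2,"zc":89},{"ct":78,"ea":3,"gta":83,"kb":46},78,51],"rks":{"ew":[18,79,64,46,33],"fad":42,"no":{"k":77,"mv":82}}}
Value at /gjc/3: 78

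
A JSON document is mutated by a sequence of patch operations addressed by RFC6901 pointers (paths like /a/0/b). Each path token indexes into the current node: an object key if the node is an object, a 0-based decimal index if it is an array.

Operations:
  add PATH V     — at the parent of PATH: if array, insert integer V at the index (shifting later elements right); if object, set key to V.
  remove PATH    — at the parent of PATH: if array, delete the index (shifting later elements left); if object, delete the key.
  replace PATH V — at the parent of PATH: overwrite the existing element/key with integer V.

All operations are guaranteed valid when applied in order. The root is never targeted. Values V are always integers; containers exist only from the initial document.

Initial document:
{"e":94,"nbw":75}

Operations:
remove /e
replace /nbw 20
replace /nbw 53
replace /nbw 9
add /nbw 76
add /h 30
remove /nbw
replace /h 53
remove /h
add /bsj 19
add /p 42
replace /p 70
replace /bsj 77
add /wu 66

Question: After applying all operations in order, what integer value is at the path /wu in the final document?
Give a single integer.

After op 1 (remove /e): {"nbw":75}
After op 2 (replace /nbw 20): {"nbw":20}
After op 3 (replace /nbw 53): {"nbw":53}
After op 4 (replace /nbw 9): {"nbw":9}
After op 5 (add /nbw 76): {"nbw":76}
After op 6 (add /h 30): {"h":30,"nbw":76}
After op 7 (remove /nbw): {"h":30}
After op 8 (replace /h 53): {"h":53}
After op 9 (remove /h): {}
After op 10 (add /bsj 19): {"bsj":19}
After op 11 (add /p 42): {"bsj":19,"p":42}
After op 12 (replace /p 70): {"bsj":19,"p":70}
After op 13 (replace /bsj 77): {"bsj":77,"p":70}
After op 14 (add /wu 66): {"bsj":77,"p":70,"wu":66}
Value at /wu: 66

Answer: 66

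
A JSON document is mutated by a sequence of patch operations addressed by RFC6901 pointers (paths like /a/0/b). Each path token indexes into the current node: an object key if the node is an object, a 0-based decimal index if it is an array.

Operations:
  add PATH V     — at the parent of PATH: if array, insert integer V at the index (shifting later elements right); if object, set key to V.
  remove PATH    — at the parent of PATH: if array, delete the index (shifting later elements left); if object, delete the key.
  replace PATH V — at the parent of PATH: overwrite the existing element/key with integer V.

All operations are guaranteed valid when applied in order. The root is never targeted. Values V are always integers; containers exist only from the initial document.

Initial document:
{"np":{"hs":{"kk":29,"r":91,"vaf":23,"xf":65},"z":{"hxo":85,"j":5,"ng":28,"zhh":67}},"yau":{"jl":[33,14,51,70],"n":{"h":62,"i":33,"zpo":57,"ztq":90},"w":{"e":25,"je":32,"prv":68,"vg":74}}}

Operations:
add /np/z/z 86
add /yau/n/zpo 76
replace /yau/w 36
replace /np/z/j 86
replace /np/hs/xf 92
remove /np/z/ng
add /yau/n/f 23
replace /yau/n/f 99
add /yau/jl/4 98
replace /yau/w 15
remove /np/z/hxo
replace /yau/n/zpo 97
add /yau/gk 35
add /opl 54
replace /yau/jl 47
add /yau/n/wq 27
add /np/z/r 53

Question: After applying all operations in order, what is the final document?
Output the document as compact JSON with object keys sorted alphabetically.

Answer: {"np":{"hs":{"kk":29,"r":91,"vaf":23,"xf":92},"z":{"j":86,"r":53,"z":86,"zhh":67}},"opl":54,"yau":{"gk":35,"jl":47,"n":{"f":99,"h":62,"i":33,"wq":27,"zpo":97,"ztq":90},"w":15}}

Derivation:
After op 1 (add /np/z/z 86): {"np":{"hs":{"kk":29,"r":91,"vaf":23,"xf":65},"z":{"hxo":85,"j":5,"ng":28,"z":86,"zhh":67}},"yau":{"jl":[33,14,51,70],"n":{"h":62,"i":33,"zpo":57,"ztq":90},"w":{"e":25,"je":32,"prv":68,"vg":74}}}
After op 2 (add /yau/n/zpo 76): {"np":{"hs":{"kk":29,"r":91,"vaf":23,"xf":65},"z":{"hxo":85,"j":5,"ng":28,"z":86,"zhh":67}},"yau":{"jl":[33,14,51,70],"n":{"h":62,"i":33,"zpo":76,"ztq":90},"w":{"e":25,"je":32,"prv":68,"vg":74}}}
After op 3 (replace /yau/w 36): {"np":{"hs":{"kk":29,"r":91,"vaf":23,"xf":65},"z":{"hxo":85,"j":5,"ng":28,"z":86,"zhh":67}},"yau":{"jl":[33,14,51,70],"n":{"h":62,"i":33,"zpo":76,"ztq":90},"w":36}}
After op 4 (replace /np/z/j 86): {"np":{"hs":{"kk":29,"r":91,"vaf":23,"xf":65},"z":{"hxo":85,"j":86,"ng":28,"z":86,"zhh":67}},"yau":{"jl":[33,14,51,70],"n":{"h":62,"i":33,"zpo":76,"ztq":90},"w":36}}
After op 5 (replace /np/hs/xf 92): {"np":{"hs":{"kk":29,"r":91,"vaf":23,"xf":92},"z":{"hxo":85,"j":86,"ng":28,"z":86,"zhh":67}},"yau":{"jl":[33,14,51,70],"n":{"h":62,"i":33,"zpo":76,"ztq":90},"w":36}}
After op 6 (remove /np/z/ng): {"np":{"hs":{"kk":29,"r":91,"vaf":23,"xf":92},"z":{"hxo":85,"j":86,"z":86,"zhh":67}},"yau":{"jl":[33,14,51,70],"n":{"h":62,"i":33,"zpo":76,"ztq":90},"w":36}}
After op 7 (add /yau/n/f 23): {"np":{"hs":{"kk":29,"r":91,"vaf":23,"xf":92},"z":{"hxo":85,"j":86,"z":86,"zhh":67}},"yau":{"jl":[33,14,51,70],"n":{"f":23,"h":62,"i":33,"zpo":76,"ztq":90},"w":36}}
After op 8 (replace /yau/n/f 99): {"np":{"hs":{"kk":29,"r":91,"vaf":23,"xf":92},"z":{"hxo":85,"j":86,"z":86,"zhh":67}},"yau":{"jl":[33,14,51,70],"n":{"f":99,"h":62,"i":33,"zpo":76,"ztq":90},"w":36}}
After op 9 (add /yau/jl/4 98): {"np":{"hs":{"kk":29,"r":91,"vaf":23,"xf":92},"z":{"hxo":85,"j":86,"z":86,"zhh":67}},"yau":{"jl":[33,14,51,70,98],"n":{"f":99,"h":62,"i":33,"zpo":76,"ztq":90},"w":36}}
After op 10 (replace /yau/w 15): {"np":{"hs":{"kk":29,"r":91,"vaf":23,"xf":92},"z":{"hxo":85,"j":86,"z":86,"zhh":67}},"yau":{"jl":[33,14,51,70,98],"n":{"f":99,"h":62,"i":33,"zpo":76,"ztq":90},"w":15}}
After op 11 (remove /np/z/hxo): {"np":{"hs":{"kk":29,"r":91,"vaf":23,"xf":92},"z":{"j":86,"z":86,"zhh":67}},"yau":{"jl":[33,14,51,70,98],"n":{"f":99,"h":62,"i":33,"zpo":76,"ztq":90},"w":15}}
After op 12 (replace /yau/n/zpo 97): {"np":{"hs":{"kk":29,"r":91,"vaf":23,"xf":92},"z":{"j":86,"z":86,"zhh":67}},"yau":{"jl":[33,14,51,70,98],"n":{"f":99,"h":62,"i":33,"zpo":97,"ztq":90},"w":15}}
After op 13 (add /yau/gk 35): {"np":{"hs":{"kk":29,"r":91,"vaf":23,"xf":92},"z":{"j":86,"z":86,"zhh":67}},"yau":{"gk":35,"jl":[33,14,51,70,98],"n":{"f":99,"h":62,"i":33,"zpo":97,"ztq":90},"w":15}}
After op 14 (add /opl 54): {"np":{"hs":{"kk":29,"r":91,"vaf":23,"xf":92},"z":{"j":86,"z":86,"zhh":67}},"opl":54,"yau":{"gk":35,"jl":[33,14,51,70,98],"n":{"f":99,"h":62,"i":33,"zpo":97,"ztq":90},"w":15}}
After op 15 (replace /yau/jl 47): {"np":{"hs":{"kk":29,"r":91,"vaf":23,"xf":92},"z":{"j":86,"z":86,"zhh":67}},"opl":54,"yau":{"gk":35,"jl":47,"n":{"f":99,"h":62,"i":33,"zpo":97,"ztq":90},"w":15}}
After op 16 (add /yau/n/wq 27): {"np":{"hs":{"kk":29,"r":91,"vaf":23,"xf":92},"z":{"j":86,"z":86,"zhh":67}},"opl":54,"yau":{"gk":35,"jl":47,"n":{"f":99,"h":62,"i":33,"wq":27,"zpo":97,"ztq":90},"w":15}}
After op 17 (add /np/z/r 53): {"np":{"hs":{"kk":29,"r":91,"vaf":23,"xf":92},"z":{"j":86,"r":53,"z":86,"zhh":67}},"opl":54,"yau":{"gk":35,"jl":47,"n":{"f":99,"h":62,"i":33,"wq":27,"zpo":97,"ztq":90},"w":15}}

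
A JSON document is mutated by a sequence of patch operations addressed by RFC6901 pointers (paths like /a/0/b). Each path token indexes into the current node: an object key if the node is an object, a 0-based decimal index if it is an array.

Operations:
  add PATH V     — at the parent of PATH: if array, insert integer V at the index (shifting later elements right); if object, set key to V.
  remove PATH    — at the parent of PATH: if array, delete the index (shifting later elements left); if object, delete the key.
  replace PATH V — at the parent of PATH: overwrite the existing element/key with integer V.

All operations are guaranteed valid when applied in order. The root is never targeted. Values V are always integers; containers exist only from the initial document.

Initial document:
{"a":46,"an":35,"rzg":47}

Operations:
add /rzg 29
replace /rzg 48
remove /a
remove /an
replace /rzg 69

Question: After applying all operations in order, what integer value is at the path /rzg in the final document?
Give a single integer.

After op 1 (add /rzg 29): {"a":46,"an":35,"rzg":29}
After op 2 (replace /rzg 48): {"a":46,"an":35,"rzg":48}
After op 3 (remove /a): {"an":35,"rzg":48}
After op 4 (remove /an): {"rzg":48}
After op 5 (replace /rzg 69): {"rzg":69}
Value at /rzg: 69

Answer: 69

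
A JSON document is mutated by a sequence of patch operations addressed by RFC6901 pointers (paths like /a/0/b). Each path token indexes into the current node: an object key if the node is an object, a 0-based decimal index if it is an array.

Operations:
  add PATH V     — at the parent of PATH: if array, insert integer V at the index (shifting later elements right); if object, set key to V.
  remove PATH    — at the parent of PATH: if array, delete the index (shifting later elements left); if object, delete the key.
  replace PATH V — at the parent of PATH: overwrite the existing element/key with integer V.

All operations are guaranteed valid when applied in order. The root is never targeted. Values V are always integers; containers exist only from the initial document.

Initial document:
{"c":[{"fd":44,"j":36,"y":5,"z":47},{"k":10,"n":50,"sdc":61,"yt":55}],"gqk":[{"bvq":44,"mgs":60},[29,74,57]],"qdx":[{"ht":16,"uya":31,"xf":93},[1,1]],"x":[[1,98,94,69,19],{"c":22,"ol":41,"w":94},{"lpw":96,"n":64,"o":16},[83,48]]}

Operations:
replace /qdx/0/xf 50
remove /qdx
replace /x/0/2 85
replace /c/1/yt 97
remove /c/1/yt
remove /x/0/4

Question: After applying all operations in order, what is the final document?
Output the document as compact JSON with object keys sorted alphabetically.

After op 1 (replace /qdx/0/xf 50): {"c":[{"fd":44,"j":36,"y":5,"z":47},{"k":10,"n":50,"sdc":61,"yt":55}],"gqk":[{"bvq":44,"mgs":60},[29,74,57]],"qdx":[{"ht":16,"uya":31,"xf":50},[1,1]],"x":[[1,98,94,69,19],{"c":22,"ol":41,"w":94},{"lpw":96,"n":64,"o":16},[83,48]]}
After op 2 (remove /qdx): {"c":[{"fd":44,"j":36,"y":5,"z":47},{"k":10,"n":50,"sdc":61,"yt":55}],"gqk":[{"bvq":44,"mgs":60},[29,74,57]],"x":[[1,98,94,69,19],{"c":22,"ol":41,"w":94},{"lpw":96,"n":64,"o":16},[83,48]]}
After op 3 (replace /x/0/2 85): {"c":[{"fd":44,"j":36,"y":5,"z":47},{"k":10,"n":50,"sdc":61,"yt":55}],"gqk":[{"bvq":44,"mgs":60},[29,74,57]],"x":[[1,98,85,69,19],{"c":22,"ol":41,"w":94},{"lpw":96,"n":64,"o":16},[83,48]]}
After op 4 (replace /c/1/yt 97): {"c":[{"fd":44,"j":36,"y":5,"z":47},{"k":10,"n":50,"sdc":61,"yt":97}],"gqk":[{"bvq":44,"mgs":60},[29,74,57]],"x":[[1,98,85,69,19],{"c":22,"ol":41,"w":94},{"lpw":96,"n":64,"o":16},[83,48]]}
After op 5 (remove /c/1/yt): {"c":[{"fd":44,"j":36,"y":5,"z":47},{"k":10,"n":50,"sdc":61}],"gqk":[{"bvq":44,"mgs":60},[29,74,57]],"x":[[1,98,85,69,19],{"c":22,"ol":41,"w":94},{"lpw":96,"n":64,"o":16},[83,48]]}
After op 6 (remove /x/0/4): {"c":[{"fd":44,"j":36,"y":5,"z":47},{"k":10,"n":50,"sdc":61}],"gqk":[{"bvq":44,"mgs":60},[29,74,57]],"x":[[1,98,85,69],{"c":22,"ol":41,"w":94},{"lpw":96,"n":64,"o":16},[83,48]]}

Answer: {"c":[{"fd":44,"j":36,"y":5,"z":47},{"k":10,"n":50,"sdc":61}],"gqk":[{"bvq":44,"mgs":60},[29,74,57]],"x":[[1,98,85,69],{"c":22,"ol":41,"w":94},{"lpw":96,"n":64,"o":16},[83,48]]}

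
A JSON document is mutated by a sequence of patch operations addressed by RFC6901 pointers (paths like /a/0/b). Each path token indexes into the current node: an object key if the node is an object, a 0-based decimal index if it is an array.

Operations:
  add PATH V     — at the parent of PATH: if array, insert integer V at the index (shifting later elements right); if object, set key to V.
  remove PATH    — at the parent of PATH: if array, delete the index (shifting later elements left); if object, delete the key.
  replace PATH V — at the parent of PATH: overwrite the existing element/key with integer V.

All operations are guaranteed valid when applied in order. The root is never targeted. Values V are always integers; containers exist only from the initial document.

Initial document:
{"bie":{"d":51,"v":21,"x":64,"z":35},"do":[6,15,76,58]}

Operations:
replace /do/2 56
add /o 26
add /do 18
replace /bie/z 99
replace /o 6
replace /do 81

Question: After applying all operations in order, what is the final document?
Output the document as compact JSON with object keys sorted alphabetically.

After op 1 (replace /do/2 56): {"bie":{"d":51,"v":21,"x":64,"z":35},"do":[6,15,56,58]}
After op 2 (add /o 26): {"bie":{"d":51,"v":21,"x":64,"z":35},"do":[6,15,56,58],"o":26}
After op 3 (add /do 18): {"bie":{"d":51,"v":21,"x":64,"z":35},"do":18,"o":26}
After op 4 (replace /bie/z 99): {"bie":{"d":51,"v":21,"x":64,"z":99},"do":18,"o":26}
After op 5 (replace /o 6): {"bie":{"d":51,"v":21,"x":64,"z":99},"do":18,"o":6}
After op 6 (replace /do 81): {"bie":{"d":51,"v":21,"x":64,"z":99},"do":81,"o":6}

Answer: {"bie":{"d":51,"v":21,"x":64,"z":99},"do":81,"o":6}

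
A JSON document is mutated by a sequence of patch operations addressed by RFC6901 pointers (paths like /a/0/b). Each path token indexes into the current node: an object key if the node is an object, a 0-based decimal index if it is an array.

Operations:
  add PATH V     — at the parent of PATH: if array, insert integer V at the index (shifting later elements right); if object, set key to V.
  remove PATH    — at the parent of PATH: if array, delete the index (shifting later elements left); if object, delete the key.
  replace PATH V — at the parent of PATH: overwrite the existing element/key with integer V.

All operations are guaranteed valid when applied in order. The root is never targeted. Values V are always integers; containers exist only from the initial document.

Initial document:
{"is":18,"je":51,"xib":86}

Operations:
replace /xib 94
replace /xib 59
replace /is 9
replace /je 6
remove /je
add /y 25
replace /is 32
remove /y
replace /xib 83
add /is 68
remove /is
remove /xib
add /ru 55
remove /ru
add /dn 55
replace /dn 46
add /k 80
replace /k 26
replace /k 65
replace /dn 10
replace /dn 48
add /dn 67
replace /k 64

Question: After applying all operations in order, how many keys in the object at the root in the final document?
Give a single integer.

After op 1 (replace /xib 94): {"is":18,"je":51,"xib":94}
After op 2 (replace /xib 59): {"is":18,"je":51,"xib":59}
After op 3 (replace /is 9): {"is":9,"je":51,"xib":59}
After op 4 (replace /je 6): {"is":9,"je":6,"xib":59}
After op 5 (remove /je): {"is":9,"xib":59}
After op 6 (add /y 25): {"is":9,"xib":59,"y":25}
After op 7 (replace /is 32): {"is":32,"xib":59,"y":25}
After op 8 (remove /y): {"is":32,"xib":59}
After op 9 (replace /xib 83): {"is":32,"xib":83}
After op 10 (add /is 68): {"is":68,"xib":83}
After op 11 (remove /is): {"xib":83}
After op 12 (remove /xib): {}
After op 13 (add /ru 55): {"ru":55}
After op 14 (remove /ru): {}
After op 15 (add /dn 55): {"dn":55}
After op 16 (replace /dn 46): {"dn":46}
After op 17 (add /k 80): {"dn":46,"k":80}
After op 18 (replace /k 26): {"dn":46,"k":26}
After op 19 (replace /k 65): {"dn":46,"k":65}
After op 20 (replace /dn 10): {"dn":10,"k":65}
After op 21 (replace /dn 48): {"dn":48,"k":65}
After op 22 (add /dn 67): {"dn":67,"k":65}
After op 23 (replace /k 64): {"dn":67,"k":64}
Size at the root: 2

Answer: 2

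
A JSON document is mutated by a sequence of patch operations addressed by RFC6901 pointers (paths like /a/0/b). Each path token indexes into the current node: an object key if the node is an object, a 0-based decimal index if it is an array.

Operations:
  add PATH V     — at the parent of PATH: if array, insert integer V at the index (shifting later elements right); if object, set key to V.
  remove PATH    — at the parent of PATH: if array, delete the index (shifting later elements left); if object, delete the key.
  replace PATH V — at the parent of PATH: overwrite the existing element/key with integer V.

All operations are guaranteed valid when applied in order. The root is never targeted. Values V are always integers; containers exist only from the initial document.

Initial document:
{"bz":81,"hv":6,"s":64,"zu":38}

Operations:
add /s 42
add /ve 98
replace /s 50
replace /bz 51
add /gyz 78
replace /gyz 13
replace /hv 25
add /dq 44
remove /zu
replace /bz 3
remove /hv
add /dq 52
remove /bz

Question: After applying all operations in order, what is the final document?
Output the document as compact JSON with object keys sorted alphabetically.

Answer: {"dq":52,"gyz":13,"s":50,"ve":98}

Derivation:
After op 1 (add /s 42): {"bz":81,"hv":6,"s":42,"zu":38}
After op 2 (add /ve 98): {"bz":81,"hv":6,"s":42,"ve":98,"zu":38}
After op 3 (replace /s 50): {"bz":81,"hv":6,"s":50,"ve":98,"zu":38}
After op 4 (replace /bz 51): {"bz":51,"hv":6,"s":50,"ve":98,"zu":38}
After op 5 (add /gyz 78): {"bz":51,"gyz":78,"hv":6,"s":50,"ve":98,"zu":38}
After op 6 (replace /gyz 13): {"bz":51,"gyz":13,"hv":6,"s":50,"ve":98,"zu":38}
After op 7 (replace /hv 25): {"bz":51,"gyz":13,"hv":25,"s":50,"ve":98,"zu":38}
After op 8 (add /dq 44): {"bz":51,"dq":44,"gyz":13,"hv":25,"s":50,"ve":98,"zu":38}
After op 9 (remove /zu): {"bz":51,"dq":44,"gyz":13,"hv":25,"s":50,"ve":98}
After op 10 (replace /bz 3): {"bz":3,"dq":44,"gyz":13,"hv":25,"s":50,"ve":98}
After op 11 (remove /hv): {"bz":3,"dq":44,"gyz":13,"s":50,"ve":98}
After op 12 (add /dq 52): {"bz":3,"dq":52,"gyz":13,"s":50,"ve":98}
After op 13 (remove /bz): {"dq":52,"gyz":13,"s":50,"ve":98}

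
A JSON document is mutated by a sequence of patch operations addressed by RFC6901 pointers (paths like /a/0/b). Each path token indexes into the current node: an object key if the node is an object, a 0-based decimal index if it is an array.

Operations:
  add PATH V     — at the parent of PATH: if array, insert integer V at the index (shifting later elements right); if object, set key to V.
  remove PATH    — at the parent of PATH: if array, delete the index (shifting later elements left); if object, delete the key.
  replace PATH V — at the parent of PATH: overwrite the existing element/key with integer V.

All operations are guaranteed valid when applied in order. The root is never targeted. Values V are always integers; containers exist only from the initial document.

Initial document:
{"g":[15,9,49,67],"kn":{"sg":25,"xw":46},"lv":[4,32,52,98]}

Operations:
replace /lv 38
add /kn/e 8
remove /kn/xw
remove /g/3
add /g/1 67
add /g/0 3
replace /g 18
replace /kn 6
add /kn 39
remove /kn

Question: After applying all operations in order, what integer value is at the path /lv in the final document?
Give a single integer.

Answer: 38

Derivation:
After op 1 (replace /lv 38): {"g":[15,9,49,67],"kn":{"sg":25,"xw":46},"lv":38}
After op 2 (add /kn/e 8): {"g":[15,9,49,67],"kn":{"e":8,"sg":25,"xw":46},"lv":38}
After op 3 (remove /kn/xw): {"g":[15,9,49,67],"kn":{"e":8,"sg":25},"lv":38}
After op 4 (remove /g/3): {"g":[15,9,49],"kn":{"e":8,"sg":25},"lv":38}
After op 5 (add /g/1 67): {"g":[15,67,9,49],"kn":{"e":8,"sg":25},"lv":38}
After op 6 (add /g/0 3): {"g":[3,15,67,9,49],"kn":{"e":8,"sg":25},"lv":38}
After op 7 (replace /g 18): {"g":18,"kn":{"e":8,"sg":25},"lv":38}
After op 8 (replace /kn 6): {"g":18,"kn":6,"lv":38}
After op 9 (add /kn 39): {"g":18,"kn":39,"lv":38}
After op 10 (remove /kn): {"g":18,"lv":38}
Value at /lv: 38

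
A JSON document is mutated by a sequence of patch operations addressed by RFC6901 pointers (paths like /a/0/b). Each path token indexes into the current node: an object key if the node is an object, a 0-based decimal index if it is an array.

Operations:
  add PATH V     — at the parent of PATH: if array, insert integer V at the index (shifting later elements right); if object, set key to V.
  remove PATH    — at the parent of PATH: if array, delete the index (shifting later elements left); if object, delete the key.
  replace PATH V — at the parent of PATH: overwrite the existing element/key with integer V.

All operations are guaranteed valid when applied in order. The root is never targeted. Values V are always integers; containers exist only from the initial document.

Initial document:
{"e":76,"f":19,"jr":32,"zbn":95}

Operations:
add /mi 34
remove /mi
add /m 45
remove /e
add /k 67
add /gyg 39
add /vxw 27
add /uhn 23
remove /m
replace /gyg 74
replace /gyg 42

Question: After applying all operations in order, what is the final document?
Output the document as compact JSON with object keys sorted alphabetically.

After op 1 (add /mi 34): {"e":76,"f":19,"jr":32,"mi":34,"zbn":95}
After op 2 (remove /mi): {"e":76,"f":19,"jr":32,"zbn":95}
After op 3 (add /m 45): {"e":76,"f":19,"jr":32,"m":45,"zbn":95}
After op 4 (remove /e): {"f":19,"jr":32,"m":45,"zbn":95}
After op 5 (add /k 67): {"f":19,"jr":32,"k":67,"m":45,"zbn":95}
After op 6 (add /gyg 39): {"f":19,"gyg":39,"jr":32,"k":67,"m":45,"zbn":95}
After op 7 (add /vxw 27): {"f":19,"gyg":39,"jr":32,"k":67,"m":45,"vxw":27,"zbn":95}
After op 8 (add /uhn 23): {"f":19,"gyg":39,"jr":32,"k":67,"m":45,"uhn":23,"vxw":27,"zbn":95}
After op 9 (remove /m): {"f":19,"gyg":39,"jr":32,"k":67,"uhn":23,"vxw":27,"zbn":95}
After op 10 (replace /gyg 74): {"f":19,"gyg":74,"jr":32,"k":67,"uhn":23,"vxw":27,"zbn":95}
After op 11 (replace /gyg 42): {"f":19,"gyg":42,"jr":32,"k":67,"uhn":23,"vxw":27,"zbn":95}

Answer: {"f":19,"gyg":42,"jr":32,"k":67,"uhn":23,"vxw":27,"zbn":95}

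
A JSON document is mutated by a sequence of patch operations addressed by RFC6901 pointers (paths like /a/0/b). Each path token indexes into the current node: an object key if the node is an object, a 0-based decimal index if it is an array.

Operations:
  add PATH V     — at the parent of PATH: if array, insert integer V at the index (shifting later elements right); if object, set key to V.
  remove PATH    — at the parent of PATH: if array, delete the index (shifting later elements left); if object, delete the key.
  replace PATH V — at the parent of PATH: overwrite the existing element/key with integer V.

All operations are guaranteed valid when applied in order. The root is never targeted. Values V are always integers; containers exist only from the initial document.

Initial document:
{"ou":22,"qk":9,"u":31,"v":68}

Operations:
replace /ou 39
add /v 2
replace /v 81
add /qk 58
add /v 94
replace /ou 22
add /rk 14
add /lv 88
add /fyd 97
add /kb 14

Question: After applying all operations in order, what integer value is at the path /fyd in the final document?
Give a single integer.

After op 1 (replace /ou 39): {"ou":39,"qk":9,"u":31,"v":68}
After op 2 (add /v 2): {"ou":39,"qk":9,"u":31,"v":2}
After op 3 (replace /v 81): {"ou":39,"qk":9,"u":31,"v":81}
After op 4 (add /qk 58): {"ou":39,"qk":58,"u":31,"v":81}
After op 5 (add /v 94): {"ou":39,"qk":58,"u":31,"v":94}
After op 6 (replace /ou 22): {"ou":22,"qk":58,"u":31,"v":94}
After op 7 (add /rk 14): {"ou":22,"qk":58,"rk":14,"u":31,"v":94}
After op 8 (add /lv 88): {"lv":88,"ou":22,"qk":58,"rk":14,"u":31,"v":94}
After op 9 (add /fyd 97): {"fyd":97,"lv":88,"ou":22,"qk":58,"rk":14,"u":31,"v":94}
After op 10 (add /kb 14): {"fyd":97,"kb":14,"lv":88,"ou":22,"qk":58,"rk":14,"u":31,"v":94}
Value at /fyd: 97

Answer: 97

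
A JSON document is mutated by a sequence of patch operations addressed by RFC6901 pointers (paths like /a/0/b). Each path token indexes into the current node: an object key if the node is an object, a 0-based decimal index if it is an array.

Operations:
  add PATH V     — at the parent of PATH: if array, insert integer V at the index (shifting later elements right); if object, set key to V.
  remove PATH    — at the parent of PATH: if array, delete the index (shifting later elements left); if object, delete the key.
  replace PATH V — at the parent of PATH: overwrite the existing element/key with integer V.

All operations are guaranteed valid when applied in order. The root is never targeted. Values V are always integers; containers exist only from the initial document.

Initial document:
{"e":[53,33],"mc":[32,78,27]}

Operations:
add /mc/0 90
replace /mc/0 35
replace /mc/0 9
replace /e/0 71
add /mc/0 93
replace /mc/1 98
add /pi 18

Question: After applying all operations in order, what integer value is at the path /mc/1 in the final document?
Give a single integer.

Answer: 98

Derivation:
After op 1 (add /mc/0 90): {"e":[53,33],"mc":[90,32,78,27]}
After op 2 (replace /mc/0 35): {"e":[53,33],"mc":[35,32,78,27]}
After op 3 (replace /mc/0 9): {"e":[53,33],"mc":[9,32,78,27]}
After op 4 (replace /e/0 71): {"e":[71,33],"mc":[9,32,78,27]}
After op 5 (add /mc/0 93): {"e":[71,33],"mc":[93,9,32,78,27]}
After op 6 (replace /mc/1 98): {"e":[71,33],"mc":[93,98,32,78,27]}
After op 7 (add /pi 18): {"e":[71,33],"mc":[93,98,32,78,27],"pi":18}
Value at /mc/1: 98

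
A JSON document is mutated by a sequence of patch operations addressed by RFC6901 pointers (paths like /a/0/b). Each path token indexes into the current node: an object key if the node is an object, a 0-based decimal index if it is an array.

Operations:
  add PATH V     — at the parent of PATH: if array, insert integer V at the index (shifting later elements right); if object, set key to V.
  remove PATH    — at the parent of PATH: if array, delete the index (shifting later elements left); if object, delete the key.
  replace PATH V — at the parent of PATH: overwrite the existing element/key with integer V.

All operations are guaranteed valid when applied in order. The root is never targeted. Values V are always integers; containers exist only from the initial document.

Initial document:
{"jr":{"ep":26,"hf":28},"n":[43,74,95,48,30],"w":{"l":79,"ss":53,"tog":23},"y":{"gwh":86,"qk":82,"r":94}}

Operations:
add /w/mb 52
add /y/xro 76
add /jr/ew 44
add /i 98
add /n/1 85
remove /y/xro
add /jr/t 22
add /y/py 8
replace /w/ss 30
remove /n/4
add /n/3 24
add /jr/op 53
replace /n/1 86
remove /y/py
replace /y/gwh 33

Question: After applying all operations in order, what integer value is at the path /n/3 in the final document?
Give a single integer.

After op 1 (add /w/mb 52): {"jr":{"ep":26,"hf":28},"n":[43,74,95,48,30],"w":{"l":79,"mb":52,"ss":53,"tog":23},"y":{"gwh":86,"qk":82,"r":94}}
After op 2 (add /y/xro 76): {"jr":{"ep":26,"hf":28},"n":[43,74,95,48,30],"w":{"l":79,"mb":52,"ss":53,"tog":23},"y":{"gwh":86,"qk":82,"r":94,"xro":76}}
After op 3 (add /jr/ew 44): {"jr":{"ep":26,"ew":44,"hf":28},"n":[43,74,95,48,30],"w":{"l":79,"mb":52,"ss":53,"tog":23},"y":{"gwh":86,"qk":82,"r":94,"xro":76}}
After op 4 (add /i 98): {"i":98,"jr":{"ep":26,"ew":44,"hf":28},"n":[43,74,95,48,30],"w":{"l":79,"mb":52,"ss":53,"tog":23},"y":{"gwh":86,"qk":82,"r":94,"xro":76}}
After op 5 (add /n/1 85): {"i":98,"jr":{"ep":26,"ew":44,"hf":28},"n":[43,85,74,95,48,30],"w":{"l":79,"mb":52,"ss":53,"tog":23},"y":{"gwh":86,"qk":82,"r":94,"xro":76}}
After op 6 (remove /y/xro): {"i":98,"jr":{"ep":26,"ew":44,"hf":28},"n":[43,85,74,95,48,30],"w":{"l":79,"mb":52,"ss":53,"tog":23},"y":{"gwh":86,"qk":82,"r":94}}
After op 7 (add /jr/t 22): {"i":98,"jr":{"ep":26,"ew":44,"hf":28,"t":22},"n":[43,85,74,95,48,30],"w":{"l":79,"mb":52,"ss":53,"tog":23},"y":{"gwh":86,"qk":82,"r":94}}
After op 8 (add /y/py 8): {"i":98,"jr":{"ep":26,"ew":44,"hf":28,"t":22},"n":[43,85,74,95,48,30],"w":{"l":79,"mb":52,"ss":53,"tog":23},"y":{"gwh":86,"py":8,"qk":82,"r":94}}
After op 9 (replace /w/ss 30): {"i":98,"jr":{"ep":26,"ew":44,"hf":28,"t":22},"n":[43,85,74,95,48,30],"w":{"l":79,"mb":52,"ss":30,"tog":23},"y":{"gwh":86,"py":8,"qk":82,"r":94}}
After op 10 (remove /n/4): {"i":98,"jr":{"ep":26,"ew":44,"hf":28,"t":22},"n":[43,85,74,95,30],"w":{"l":79,"mb":52,"ss":30,"tog":23},"y":{"gwh":86,"py":8,"qk":82,"r":94}}
After op 11 (add /n/3 24): {"i":98,"jr":{"ep":26,"ew":44,"hf":28,"t":22},"n":[43,85,74,24,95,30],"w":{"l":79,"mb":52,"ss":30,"tog":23},"y":{"gwh":86,"py":8,"qk":82,"r":94}}
After op 12 (add /jr/op 53): {"i":98,"jr":{"ep":26,"ew":44,"hf":28,"op":53,"t":22},"n":[43,85,74,24,95,30],"w":{"l":79,"mb":52,"ss":30,"tog":23},"y":{"gwh":86,"py":8,"qk":82,"r":94}}
After op 13 (replace /n/1 86): {"i":98,"jr":{"ep":26,"ew":44,"hf":28,"op":53,"t":22},"n":[43,86,74,24,95,30],"w":{"l":79,"mb":52,"ss":30,"tog":23},"y":{"gwh":86,"py":8,"qk":82,"r":94}}
After op 14 (remove /y/py): {"i":98,"jr":{"ep":26,"ew":44,"hf":28,"op":53,"t":22},"n":[43,86,74,24,95,30],"w":{"l":79,"mb":52,"ss":30,"tog":23},"y":{"gwh":86,"qk":82,"r":94}}
After op 15 (replace /y/gwh 33): {"i":98,"jr":{"ep":26,"ew":44,"hf":28,"op":53,"t":22},"n":[43,86,74,24,95,30],"w":{"l":79,"mb":52,"ss":30,"tog":23},"y":{"gwh":33,"qk":82,"r":94}}
Value at /n/3: 24

Answer: 24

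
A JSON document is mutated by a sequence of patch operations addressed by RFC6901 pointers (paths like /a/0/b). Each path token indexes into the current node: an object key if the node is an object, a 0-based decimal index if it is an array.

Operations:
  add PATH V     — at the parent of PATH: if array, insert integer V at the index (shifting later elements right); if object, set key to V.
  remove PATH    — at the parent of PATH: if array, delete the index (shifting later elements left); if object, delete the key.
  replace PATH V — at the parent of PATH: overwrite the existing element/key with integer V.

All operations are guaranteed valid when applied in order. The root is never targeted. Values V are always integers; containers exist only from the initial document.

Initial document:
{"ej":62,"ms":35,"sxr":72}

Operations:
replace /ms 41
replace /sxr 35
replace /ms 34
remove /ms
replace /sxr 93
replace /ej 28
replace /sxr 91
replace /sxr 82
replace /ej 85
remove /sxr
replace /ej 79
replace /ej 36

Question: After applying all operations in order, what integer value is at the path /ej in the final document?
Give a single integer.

Answer: 36

Derivation:
After op 1 (replace /ms 41): {"ej":62,"ms":41,"sxr":72}
After op 2 (replace /sxr 35): {"ej":62,"ms":41,"sxr":35}
After op 3 (replace /ms 34): {"ej":62,"ms":34,"sxr":35}
After op 4 (remove /ms): {"ej":62,"sxr":35}
After op 5 (replace /sxr 93): {"ej":62,"sxr":93}
After op 6 (replace /ej 28): {"ej":28,"sxr":93}
After op 7 (replace /sxr 91): {"ej":28,"sxr":91}
After op 8 (replace /sxr 82): {"ej":28,"sxr":82}
After op 9 (replace /ej 85): {"ej":85,"sxr":82}
After op 10 (remove /sxr): {"ej":85}
After op 11 (replace /ej 79): {"ej":79}
After op 12 (replace /ej 36): {"ej":36}
Value at /ej: 36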